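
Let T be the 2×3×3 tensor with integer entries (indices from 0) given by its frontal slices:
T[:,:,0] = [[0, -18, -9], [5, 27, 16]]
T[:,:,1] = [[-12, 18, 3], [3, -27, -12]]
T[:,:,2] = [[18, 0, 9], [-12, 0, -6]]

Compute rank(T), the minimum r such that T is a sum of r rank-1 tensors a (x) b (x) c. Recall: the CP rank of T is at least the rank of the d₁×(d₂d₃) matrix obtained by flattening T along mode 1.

Lower bound: the mode-3 unfolding of T (rows indexed by k, columns by (i,j) = (0,0), (0,1), (0,2), (1,0), (1,1), (1,2)) is [[0, -18, -9, 5, 27, 16], [-12, 18, 3, 3, -27, -12], [18, 0, 9, -12, 0, -6]].
There the 2×2 minor on rows k ∈ {0, 1}, columns (i,j) ∈ {(0,0), (0,1)} is det [[0, -18], [-12, 18]] = -216 ≠ 0, so this unfolding has rank ≥ 2; CP rank is at least every unfolding rank, so rank(T) ≥ 2. (This is only a lower bound: in general the CP rank may exceed every unfolding rank, so we still need to exhibit 2 rank-1 terms summing to T.)
Upper bound — finding two terms. Write S_k = T[:,:,k] for the frontal slices: S₀ = [[0, -18, -9], [5, 27, 16]], S₁ = [[-12, 18, 3], [3, -27, -12]], S₂ = [[18, 0, 9], [-12, 0, -6]].
If T = a₁ (x) b₁ (x) c₁ + a₂ (x) b₂ (x) c₂ then each S_k = c₁[k]·a₁b₁ᵀ + c₂[k]·a₂b₂ᵀ. S₀ and S₁ are linearly independent, so a₁b₁ᵀ and a₂b₂ᵀ must span the same plane of matrices: they are the rank-1 matrices of the form x·S₀ + y·S₁.
The 2×2 minor of x·S₀ + y·S₁ on rows {0,1}, columns {0,1} is 90·x² − 360·xy + 270·y² = 90·(x − 3·y)(x − y), vanishing at (x:y) = (3:1) and (1:1).
M₁ = 3·S₀ + S₁ = [[-12, -36, -24], [18, 54, 36]] = (-6)·(2, -3)(1, 3, 2)ᵀ and M₂ = S₀ + S₁ = [[-12, 0, -6], [8, 0, 4]] = (-2)·(3, -2)(2, 0, 1)ᵀ, so take a₁ = (2, -3), b₁ = (1, 3, 2), a₂ = (3, -2), b₂ = (2, 0, 1).
Each slice is an integer combination of E₁ = a₁b₁ᵀ and E₂ = a₂b₂ᵀ: S₀ = −3·E₁ + E₂, S₁ = 3·E₁ − 3·E₂, S₂ = 3·E₂; reading off coefficients, c₁ = (-3, 3, 0) and c₂ = (1, -3, 3).
Hence T = (2, -3) (x) (1, 3, 2) (x) (-3, 3, 0) + (3, -2) (x) (2, 0, 1) (x) (1, -3, 3), so rank(T) ≤ 2.
These bounds meet, so rank(T) = 2.

2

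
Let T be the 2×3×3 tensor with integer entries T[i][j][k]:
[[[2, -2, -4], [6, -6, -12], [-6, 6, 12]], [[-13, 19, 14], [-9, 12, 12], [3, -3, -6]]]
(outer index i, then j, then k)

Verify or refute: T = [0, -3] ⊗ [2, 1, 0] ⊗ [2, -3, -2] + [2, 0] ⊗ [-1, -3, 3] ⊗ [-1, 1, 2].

Reconstruct entry (1,0,0) from the claimed factors: Σₗ aₗ[1]bₗ[0]cₗ[0] = (-3)·(2)·(2) + (0)·(-1)·(-1) = -12, but T[1,0,0] = -13. The claim is false.

No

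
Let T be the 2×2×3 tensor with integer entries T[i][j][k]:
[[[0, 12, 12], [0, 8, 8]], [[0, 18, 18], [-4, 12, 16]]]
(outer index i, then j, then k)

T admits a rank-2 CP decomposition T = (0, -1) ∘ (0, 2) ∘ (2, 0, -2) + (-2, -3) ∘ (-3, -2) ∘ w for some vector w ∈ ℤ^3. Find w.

w = (0, 2, 2)

Subtract the known terms from T to get the rank-1 residual R = (-2, -3) ∘ (-3, -2) ∘ w, so R[i,j,k] = a[i]·b[j]·w[k]. Pick indices with nonzero a[0]·b[0] = (-2)·(-3) = 6. Only the fibre through (0,0,·) is needed: R[0,0,:] = T[0,0,:] − Σₗ aₗ[0]bₗ[0]cₗ = [0, 12, 12] − (0)·(0)·(2, 0, -2) = [0, 12, 12]. Then w[k] = R[0,0,k] / 6 for each k, giving w = [0, 12, 12] / 6 = (0, 2, 2).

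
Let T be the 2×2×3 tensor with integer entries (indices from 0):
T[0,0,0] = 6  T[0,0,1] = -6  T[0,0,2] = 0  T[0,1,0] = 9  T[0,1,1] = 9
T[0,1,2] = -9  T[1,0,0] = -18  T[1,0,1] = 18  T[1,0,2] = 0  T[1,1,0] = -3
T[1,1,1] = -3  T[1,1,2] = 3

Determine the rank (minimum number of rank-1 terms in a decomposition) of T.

Lower bound: the mode-1 unfolding of T (rows indexed by i, columns by (j,k) = (0,0), (0,1), (0,2), (1,0), (1,1), (1,2)) is [[6, -6, 0, 9, 9, -9], [-18, 18, 0, -3, -3, 3]].
There the 2×2 minor on rows i ∈ {0, 1}, columns (j,k) ∈ {(0,0), (1,0)} is det [[6, 9], [-18, -3]] = 144 ≠ 0, so this unfolding has rank ≥ 2; CP rank is at least every unfolding rank, so rank(T) ≥ 2. (Unfolding ranks only ever bound the CP rank from below — rank(T) can be strictly larger than all of them — so the matching upper bound has to come from an explicit 2-term decomposition.)
Upper bound — finding two terms. Write S_k = T[:,:,k] for the frontal slices: S₀ = [[6, 9], [-18, -3]], S₁ = [[-6, 9], [18, -3]], S₂ = [[0, -9], [0, 3]].
If T = a₁ ⊗ b₁ ⊗ c₁ + a₂ ⊗ b₂ ⊗ c₂ then each S_k = c₁[k]·a₁b₁ᵀ + c₂[k]·a₂b₂ᵀ. S₀ and S₁ are linearly independent, so a₁b₁ᵀ and a₂b₂ᵀ must span the same plane of matrices: they are the rank-1 matrices of the form x·S₀ + y·S₁.
det(x·S₀ + y·S₁) is 144·x² − 144·y² = 144·(x − y)(x + y), vanishing at (x:y) = (1:1) and (1:-1).
M₁ = S₀ + S₁ = [[0, 18], [0, -6]] = 6·[3, -1][0, 1]ᵀ and M₂ = S₀ − S₁ = [[12, 0], [-36, 0]] = 12·[1, -3][1, 0]ᵀ, so take a₁ = [3, -1], b₁ = [0, 1], a₂ = [1, -3], b₂ = [1, 0].
Each slice is an integer combination of E₁ = a₁b₁ᵀ and E₂ = a₂b₂ᵀ: S₀ = 3·E₁ + 6·E₂, S₁ = 3·E₁ − 6·E₂, S₂ = −3·E₁; reading off coefficients, c₁ = [3, 3, -3] and c₂ = [6, -6, 0].
Hence T = [3, -1] ⊗ [0, 1] ⊗ [3, 3, -3] + [1, -3] ⊗ [1, 0] ⊗ [6, -6, 0], so rank(T) ≤ 2.
These bounds meet, so rank(T) = 2.

2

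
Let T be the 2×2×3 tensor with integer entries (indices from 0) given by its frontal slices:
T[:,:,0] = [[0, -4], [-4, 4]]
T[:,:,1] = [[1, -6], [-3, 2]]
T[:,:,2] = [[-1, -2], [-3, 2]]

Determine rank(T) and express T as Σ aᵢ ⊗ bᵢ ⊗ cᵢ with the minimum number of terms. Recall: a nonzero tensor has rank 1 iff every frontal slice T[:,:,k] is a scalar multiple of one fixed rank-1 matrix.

rank(T) = 3

Lower bound: the mode-3 unfolding of T (rows indexed by k, columns by (i,j) = (0,0), (0,1), (1,0), (1,1)) is [[0, -4, -4, 4], [1, -6, -3, 2], [-1, -2, -3, 2]].
There the 3×3 minor on rows k ∈ {0, 1, 2}, columns (i,j) ∈ {(0,0), (0,1), (1,0)} is det [[0, -4, -4], [1, -6, -3], [-1, -2, -3]] = 8 ≠ 0, so this unfolding has rank ≥ 3; CP rank is at least every unfolding rank, so rank(T) ≥ 3. (Flattening ranks never certify an upper bound on CP rank; for that we must actually write T with 3 rank-1 terms.)
Upper bound: T is a sum of 3 rank-1 terms, T = (1, 0) ⊗ (1, -2) ⊗ (4, 4, 2) + (1, 1) ⊗ (1, -2) ⊗ (0, 1, 1) + (1, 1) ⊗ (1, -1) ⊗ (-4, -4, -4) (written with every a and b primitive with positive leading entry and the scale carried by c; CP decompositions are not unique, and this one is verified by expanding entrywise), so rank(T) ≤ 3.
These bounds meet, so rank(T) = 3.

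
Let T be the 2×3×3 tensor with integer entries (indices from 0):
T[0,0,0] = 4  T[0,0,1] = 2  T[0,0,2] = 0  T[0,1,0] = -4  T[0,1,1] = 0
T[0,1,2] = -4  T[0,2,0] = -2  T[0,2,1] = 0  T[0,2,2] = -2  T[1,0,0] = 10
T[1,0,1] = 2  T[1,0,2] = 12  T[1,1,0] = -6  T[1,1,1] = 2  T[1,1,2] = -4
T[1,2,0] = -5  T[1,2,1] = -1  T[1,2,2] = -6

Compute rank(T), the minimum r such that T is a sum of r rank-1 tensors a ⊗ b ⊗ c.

3

Lower bound: in the mode-3 unfolding of T (rows indexed by k, columns by (i,j)) the 3×3 minor on rows k ∈ {0, 1, 2}, columns (i,j) ∈ {(0,0), (0,1), (1,0)} is det [[4, -4, 10], [2, 0, 2], [0, -4, 12]] = 48 ≠ 0, so that unfolding has rank ≥ 3 and hence rank(T) ≥ 3 (CP rank is at least every unfolding rank, though it can be larger).
Upper bound: T is a sum of 3 rank-1 terms, T = (0, 1) ⊗ (2, 2, -1) ⊗ (1, 1, 2) + (1, 0) ⊗ (1, 0, 0) ⊗ (0, 2, -4) + (1, 2) ⊗ (2, -2, -1) ⊗ (2, 0, 2) (one valid choice — decompositions are not unique — normalised so each a, b is primitive with positive first nonzero entry; check it by expanding all entries), so rank(T) ≤ 3.
These bounds meet, so rank(T) = 3.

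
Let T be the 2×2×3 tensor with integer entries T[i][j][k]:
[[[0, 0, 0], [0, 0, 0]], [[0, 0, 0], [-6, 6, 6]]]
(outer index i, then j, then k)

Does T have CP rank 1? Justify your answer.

The mode-1 fibre T[:,1,0] = [0, -6] gives a = [0, 1] (primitive direction); the mode-2 fibre T[1,:,0] = [0, -6] gives b = [0, 1]; then c[k] = T[1,1,k] / (a[1]·b[1]) = [-6, 6, 6] / 1 = [-6, 6, 6].
Expanding [0, 1] ⊗ [0, 1] ⊗ [-6, 6, 6] reproduces all 12 entries of T, so T = [0, 1] ⊗ [0, 1] ⊗ [-6, 6, 6] and rank(T) ≤ 1.
Equivalently every frontal slice T[:,:,k] is c[k] times the rank-1 matrix [0, 1] ⊗ [0, 1]. So T has rank 1 (it is nonzero).

Yes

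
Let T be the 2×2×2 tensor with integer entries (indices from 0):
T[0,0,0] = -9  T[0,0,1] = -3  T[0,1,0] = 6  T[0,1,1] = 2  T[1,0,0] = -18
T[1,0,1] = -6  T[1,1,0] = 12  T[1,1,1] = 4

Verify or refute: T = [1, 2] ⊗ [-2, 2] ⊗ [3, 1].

Reconstruct entry (0,0,0) from the claimed factors: Σₗ aₗ[0]bₗ[0]cₗ[0] = (1)·(-2)·(3) = -6, but T[0,0,0] = -9. The claim is false.

No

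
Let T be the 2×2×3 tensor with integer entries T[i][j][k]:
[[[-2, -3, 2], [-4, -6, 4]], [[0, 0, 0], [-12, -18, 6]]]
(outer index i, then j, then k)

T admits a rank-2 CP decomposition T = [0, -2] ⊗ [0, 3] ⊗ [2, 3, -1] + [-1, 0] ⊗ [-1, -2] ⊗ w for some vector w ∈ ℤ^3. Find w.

w = [-2, -3, 2]

Subtract the known terms from T to get the rank-1 residual R = [-1, 0] ⊗ [-1, -2] ⊗ w, so R[i,j,k] = a[i]·b[j]·w[k]. Pick indices with nonzero a[0]·b[0] = (-1)·(-1) = 1. Only the fibre through (0,0,·) is needed: R[0,0,:] = T[0,0,:] − Σₗ aₗ[0]bₗ[0]cₗ = [-2, -3, 2] − (0)·(0)·[2, 3, -1] = [-2, -3, 2]. Then w[k] = R[0,0,k] / 1 for each k, giving w = [-2, -3, 2] / 1 = [-2, -3, 2].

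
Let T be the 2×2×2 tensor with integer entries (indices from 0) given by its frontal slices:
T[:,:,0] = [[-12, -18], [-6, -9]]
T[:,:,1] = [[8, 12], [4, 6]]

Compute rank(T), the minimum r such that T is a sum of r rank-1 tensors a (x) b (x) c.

Lower bound: T ≠ 0 (e.g. T[0,0,0] = -12), so rank(T) ≥ 1.
Upper bound: if T = a (x) b (x) c then every fibre of T is a multiple of the corresponding factor, so read the factors off the fibres through the nonzero entry T[0,0,0] = -12.
The mode-1 fibre T[:,0,0] = [-12, -6] gives a = [2, 1] (primitive direction); the mode-2 fibre T[0,:,0] = [-12, -18] gives b = [2, 3]; then c[k] = T[0,0,k] / (a[0]·b[0]) = [-12, 8] / 4 = [-3, 2].
Expanding [2, 1] (x) [2, 3] (x) [-3, 2] reproduces all 8 entries of T, so T = [2, 1] (x) [2, 3] (x) [-3, 2] and rank(T) ≤ 1.
These bounds meet, so rank(T) = 1.
Check entry T[0,0,1] = 8: (2)·(2)·(2) = 8.

1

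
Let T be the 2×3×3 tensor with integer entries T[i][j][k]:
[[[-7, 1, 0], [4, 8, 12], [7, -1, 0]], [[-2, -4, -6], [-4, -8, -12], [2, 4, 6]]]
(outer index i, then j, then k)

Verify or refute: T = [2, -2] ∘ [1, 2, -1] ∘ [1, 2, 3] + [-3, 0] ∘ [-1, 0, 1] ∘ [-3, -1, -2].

Reconstruct entrywise from the claimed factors. For example, T[0,0,2] = 0 and Σₗ aₗ[0]bₗ[0]cₗ[2] = (2)·(1)·(3) + (-3)·(-1)·(-2) = 0; checking all 18 entries, every one matches. The claim holds.

Yes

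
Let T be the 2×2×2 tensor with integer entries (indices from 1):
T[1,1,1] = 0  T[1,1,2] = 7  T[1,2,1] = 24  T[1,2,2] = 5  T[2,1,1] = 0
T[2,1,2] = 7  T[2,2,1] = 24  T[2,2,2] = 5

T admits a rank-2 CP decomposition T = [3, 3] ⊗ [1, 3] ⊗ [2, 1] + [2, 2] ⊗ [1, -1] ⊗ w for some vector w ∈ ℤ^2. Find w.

Subtract the known terms from T to get the rank-1 residual R = [2, 2] ⊗ [1, -1] ⊗ w, so R[i,j,k] = a[i]·b[j]·w[k]. Pick indices with nonzero a[1]·b[1] = (2)·(1) = 2. Only the fibre through (1,1,·) is needed: R[1,1,:] = T[1,1,:] − Σₗ aₗ[1]bₗ[1]cₗ = [0, 7] − (3)·(1)·[2, 1] = [-6, 4]. Then w[k] = R[1,1,k] / 2 for each k, giving w = [-6, 4] / 2 = [-3, 2].

w = [-3, 2]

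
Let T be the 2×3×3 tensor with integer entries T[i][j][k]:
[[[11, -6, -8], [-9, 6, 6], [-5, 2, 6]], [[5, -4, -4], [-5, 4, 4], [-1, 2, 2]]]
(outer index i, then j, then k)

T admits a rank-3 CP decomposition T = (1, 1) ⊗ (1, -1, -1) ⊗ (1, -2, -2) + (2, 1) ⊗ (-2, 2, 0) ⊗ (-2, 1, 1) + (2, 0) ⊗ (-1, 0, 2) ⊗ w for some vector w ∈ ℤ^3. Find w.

w = (-1, 0, 1)

Subtract the known terms from T to get the rank-1 residual R = (2, 0) ⊗ (-1, 0, 2) ⊗ w, so R[i,j,k] = a[i]·b[j]·w[k]. Pick indices with nonzero a[0]·b[0] = (2)·(-1) = -2. Only the fibre through (0,0,·) is needed: R[0,0,:] = T[0,0,:] − Σₗ aₗ[0]bₗ[0]cₗ = [11, -6, -8] − (1)·(1)·(1, -2, -2) − (2)·(-2)·(-2, 1, 1) = [2, 0, -2]. Then w[k] = R[0,0,k] / -2 for each k, giving w = [2, 0, -2] / -2 = (-1, 0, 1).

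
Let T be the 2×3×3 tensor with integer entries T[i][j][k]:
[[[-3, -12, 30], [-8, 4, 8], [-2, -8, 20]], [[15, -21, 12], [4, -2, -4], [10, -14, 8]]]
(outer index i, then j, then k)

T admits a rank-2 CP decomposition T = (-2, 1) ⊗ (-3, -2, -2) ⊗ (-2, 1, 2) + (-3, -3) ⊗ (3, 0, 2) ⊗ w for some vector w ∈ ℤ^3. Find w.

w = (-1, 2, -2)

Subtract the known terms from T to get the rank-1 residual R = (-3, -3) ⊗ (3, 0, 2) ⊗ w, so R[i,j,k] = a[i]·b[j]·w[k]. Pick indices with nonzero a[0]·b[0] = (-3)·(3) = -9. Only the fibre through (0,0,·) is needed: R[0,0,:] = T[0,0,:] − Σₗ aₗ[0]bₗ[0]cₗ = [-3, -12, 30] − (-2)·(-3)·(-2, 1, 2) = [9, -18, 18]. Then w[k] = R[0,0,k] / -9 for each k, giving w = [9, -18, 18] / -9 = (-1, 2, -2).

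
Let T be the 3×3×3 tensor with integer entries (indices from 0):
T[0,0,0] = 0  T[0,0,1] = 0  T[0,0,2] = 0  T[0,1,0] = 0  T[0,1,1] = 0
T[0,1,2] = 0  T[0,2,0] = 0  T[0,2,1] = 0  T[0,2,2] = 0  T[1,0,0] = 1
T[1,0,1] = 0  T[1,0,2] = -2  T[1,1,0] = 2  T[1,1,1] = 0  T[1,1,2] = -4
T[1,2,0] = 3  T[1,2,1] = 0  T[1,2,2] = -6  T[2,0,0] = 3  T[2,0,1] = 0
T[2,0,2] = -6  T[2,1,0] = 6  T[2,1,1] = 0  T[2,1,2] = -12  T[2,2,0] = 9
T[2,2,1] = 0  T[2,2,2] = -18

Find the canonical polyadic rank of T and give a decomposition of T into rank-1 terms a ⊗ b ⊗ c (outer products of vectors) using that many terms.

rank(T) = 1

Lower bound: T ≠ 0 (e.g. T[1,0,0] = 1), so rank(T) ≥ 1.
Upper bound: the mode-1 fibre T[:,0,0] = [0, 1, 3] gives a = [0, 1, 3] (primitive direction); the mode-2 fibre T[1,:,0] = [1, 2, 3] gives b = [1, 2, 3]; then c[k] = T[1,0,k] / (a[1]·b[0]) = [1, 0, -2] / 1 = [1, 0, -2].
Expanding [0, 1, 3] ⊗ [1, 2, 3] ⊗ [1, 0, -2] reproduces all 27 entries of T, so T = [0, 1, 3] ⊗ [1, 2, 3] ⊗ [1, 0, -2] and rank(T) ≤ 1.
These bounds meet, so rank(T) = 1.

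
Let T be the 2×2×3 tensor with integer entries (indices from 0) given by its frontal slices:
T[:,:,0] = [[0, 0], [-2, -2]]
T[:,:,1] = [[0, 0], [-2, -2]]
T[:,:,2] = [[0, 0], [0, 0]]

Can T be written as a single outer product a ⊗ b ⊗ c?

Yes

The mode-1 fibre T[:,0,0] = [0, -2] gives a = (0, 1) (primitive direction); the mode-2 fibre T[1,:,0] = [-2, -2] gives b = (1, 1); then c[k] = T[1,0,k] / (a[1]·b[0]) = [-2, -2, 0] / 1 = (-2, -2, 0).
Expanding (0, 1) ⊗ (1, 1) ⊗ (-2, -2, 0) reproduces all 12 entries of T, so T = (0, 1) ⊗ (1, 1) ⊗ (-2, -2, 0) and rank(T) ≤ 1.
Equivalently every frontal slice T[:,:,k] is c[k] times the rank-1 matrix (0, 1) ⊗ (1, 1). So T has rank 1 (it is nonzero).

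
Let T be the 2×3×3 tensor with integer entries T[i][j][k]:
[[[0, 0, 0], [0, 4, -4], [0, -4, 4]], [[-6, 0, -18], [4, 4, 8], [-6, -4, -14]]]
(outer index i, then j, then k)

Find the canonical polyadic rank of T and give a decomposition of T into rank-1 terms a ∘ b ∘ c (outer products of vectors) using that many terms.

Lower bound: the mode-3 unfolding of T (rows indexed by k, columns by (i,j) = (0,0), (0,1), (0,2), (1,0), (1,1), (1,2)) is [[0, 0, 0, -6, 4, -6], [0, 4, -4, 0, 4, -4], [0, -4, 4, -18, 8, -14]].
There the 2×2 minor on rows k ∈ {0, 1}, columns (i,j) ∈ {(0,1), (1,0)} is det [[0, -6], [4, 0]] = 24 ≠ 0, so this unfolding has rank ≥ 2; CP rank is at least every unfolding rank, so rank(T) ≥ 2. (This is only a lower bound: in general the CP rank may exceed every unfolding rank, so we still need to exhibit 2 rank-1 terms summing to T.)
Upper bound — finding two terms. Write S_k = T[:,:,k] for the frontal slices: S₀ = [[0, 0, 0], [-6, 4, -6]], S₁ = [[0, 4, -4], [0, 4, -4]], S₂ = [[0, -4, 4], [-18, 8, -14]].
If T = a₁ ∘ b₁ ∘ c₁ + a₂ ∘ b₂ ∘ c₂ then each S_k = c₁[k]·a₁b₁ᵀ + c₂[k]·a₂b₂ᵀ. S₀ and S₁ are linearly independent, so a₁b₁ᵀ and a₂b₂ᵀ must span the same plane of matrices: they are the rank-1 matrices of the form x·S₀ + y·S₁.
The 2×2 minor of x·S₀ + y·S₁ on rows {0,1}, columns {0,1} is 24·xy = 24·(y)(x), vanishing at (x:y) = (1:0) and (0:1).
M₁ = S₀ = [[0, 0, 0], [-6, 4, -6]] = (-2)·[0, 1][3, -2, 3]ᵀ and M₂ = S₁ = [[0, 4, -4], [0, 4, -4]] = 4·[1, 1][0, 1, -1]ᵀ, so take a₁ = [0, 1], b₁ = [3, -2, 3], a₂ = [1, 1], b₂ = [0, 1, -1].
Each slice is an integer combination of E₁ = a₁b₁ᵀ and E₂ = a₂b₂ᵀ: S₀ = −2·E₁, S₁ = 4·E₂, S₂ = −6·E₁ − 4·E₂; reading off coefficients, c₁ = [-2, 0, -6] and c₂ = [0, 4, -4].
Hence T = [0, 1] ∘ [3, -2, 3] ∘ [-2, 0, -6] + [1, 1] ∘ [0, 1, -1] ∘ [0, 4, -4], so rank(T) ≤ 2.
These bounds meet, so rank(T) = 2.

rank(T) = 2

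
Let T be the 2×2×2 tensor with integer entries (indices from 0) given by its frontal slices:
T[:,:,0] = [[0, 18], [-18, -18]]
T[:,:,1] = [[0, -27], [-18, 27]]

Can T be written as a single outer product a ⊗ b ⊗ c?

No

The mode-1 unfolding of T (rows indexed by i, columns by (j,k) = (0,0), (0,1), (1,0), (1,1)) is [[0, 0, 18, -27], [-18, -18, -18, 27]].
There the 2×2 minor on rows i ∈ {0, 1}, columns (j,k) ∈ {(0,0), (1,0)} is det [[0, 18], [-18, -18]] = 324 ≠ 0, so this unfolding has rank ≥ 2; CP rank is at least every unfolding rank, so rank(T) ≥ 2.
In particular rank(T) ≥ 2 > 1, so T is not rank-1.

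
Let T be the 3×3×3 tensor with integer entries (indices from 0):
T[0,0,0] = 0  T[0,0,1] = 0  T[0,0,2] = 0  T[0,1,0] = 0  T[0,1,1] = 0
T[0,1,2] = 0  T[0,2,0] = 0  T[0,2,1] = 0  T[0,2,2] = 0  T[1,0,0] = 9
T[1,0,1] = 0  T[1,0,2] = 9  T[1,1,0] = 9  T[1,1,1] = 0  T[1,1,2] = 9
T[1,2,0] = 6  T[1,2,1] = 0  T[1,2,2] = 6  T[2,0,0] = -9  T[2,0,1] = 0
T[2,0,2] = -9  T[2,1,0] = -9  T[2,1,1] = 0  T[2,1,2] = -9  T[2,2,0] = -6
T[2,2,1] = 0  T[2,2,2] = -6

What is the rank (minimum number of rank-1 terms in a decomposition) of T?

1

Lower bound: T ≠ 0 (e.g. T[1,0,0] = 9), so rank(T) ≥ 1.
Upper bound: if T = a ⊗ b ⊗ c then every fibre of T is a multiple of the corresponding factor, so read the factors off the fibres through the nonzero entry T[1,0,0] = 9.
The mode-1 fibre T[:,0,0] = [0, 9, -9] gives a = [0, 1, -1] (primitive direction); the mode-2 fibre T[1,:,0] = [9, 9, 6] gives b = [3, 3, 2]; then c[k] = T[1,0,k] / (a[1]·b[0]) = [9, 0, 9] / 3 = [3, 0, 3].
Expanding [0, 1, -1] ⊗ [3, 3, 2] ⊗ [3, 0, 3] reproduces all 27 entries of T, so T = [0, 1, -1] ⊗ [3, 3, 2] ⊗ [3, 0, 3] and rank(T) ≤ 1.
These bounds meet, so rank(T) = 1.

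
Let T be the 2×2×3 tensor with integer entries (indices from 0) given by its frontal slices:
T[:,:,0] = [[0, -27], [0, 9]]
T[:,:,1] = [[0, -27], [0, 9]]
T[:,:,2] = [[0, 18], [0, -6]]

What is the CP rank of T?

Lower bound: T ≠ 0 (e.g. T[0,1,0] = -27), so rank(T) ≥ 1.
Upper bound: the mode-1 fibre T[:,1,0] = [-27, 9] gives a = [3, -1] (primitive direction); the mode-2 fibre T[0,:,0] = [0, -27] gives b = [0, 1]; then c[k] = T[0,1,k] / (a[0]·b[1]) = [-27, -27, 18] / 3 = [-9, -9, 6].
Expanding [3, -1] ∘ [0, 1] ∘ [-9, -9, 6] reproduces all 12 entries of T, so T = [3, -1] ∘ [0, 1] ∘ [-9, -9, 6] and rank(T) ≤ 1.
These bounds meet, so rank(T) = 1.

1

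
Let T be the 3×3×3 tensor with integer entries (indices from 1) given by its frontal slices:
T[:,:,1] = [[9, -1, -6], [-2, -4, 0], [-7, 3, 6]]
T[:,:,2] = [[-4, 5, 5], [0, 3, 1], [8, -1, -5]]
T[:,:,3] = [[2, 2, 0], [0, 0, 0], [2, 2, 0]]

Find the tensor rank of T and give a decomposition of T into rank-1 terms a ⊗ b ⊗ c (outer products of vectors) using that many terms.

Lower bound: the mode-1 unfolding of T (rows indexed by i, columns by (j,k) = (1,1), (1,2), (1,3), (2,1), (2,2), (2,3), (3,1), (3,2), (3,3)) is [[9, -4, 2, -1, 5, 2, -6, 5, 0], [-2, 0, 0, -4, 3, 0, 0, 1, 0], [-7, 8, 2, 3, -1, 2, 6, -5, 0]].
There the 3×3 minor on rows i ∈ {1, 2, 3}, columns (j,k) ∈ {(1,1), (1,2), (1,3)} is det [[9, -4, 2], [-2, 0, 0], [-7, 8, 2]] = -48 ≠ 0, so this unfolding has rank ≥ 3; CP rank is at least every unfolding rank, so rank(T) ≥ 3. (Unfolding ranks only ever bound the CP rank from below — rank(T) can be strictly larger than all of them — so the matching upper bound has to come from an explicit 3-term decomposition.)
Upper bound: T is a sum of 3 rank-1 terms, T = [1, -1, -1] ⊗ [2, 1, -1] ⊗ [2, -1, 0] + [1, 0, 1] ⊗ [1, 1, 0] ⊗ [1, 2, 2] + [2, 1, -2] ⊗ [1, -1, -1] ⊗ [2, -2, 0] (written with every a and b primitive with positive leading entry and the scale carried by c; CP decompositions are not unique, and this one is verified by expanding entrywise), so rank(T) ≤ 3.
These bounds meet, so rank(T) = 3.

rank(T) = 3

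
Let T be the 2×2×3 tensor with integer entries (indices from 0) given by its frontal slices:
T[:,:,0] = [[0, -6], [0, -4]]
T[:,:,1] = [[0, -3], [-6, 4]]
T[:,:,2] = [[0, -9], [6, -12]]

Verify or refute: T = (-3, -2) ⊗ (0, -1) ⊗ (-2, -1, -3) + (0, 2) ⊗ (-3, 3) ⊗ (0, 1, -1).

Yes

Reconstruct entrywise from the claimed factors. For example, T[0,1,1] = -3 and Σₗ aₗ[0]bₗ[1]cₗ[1] = (-3)·(-1)·(-1) + (0)·(3)·(1) = -3; checking all 12 entries, every one matches. The claim holds.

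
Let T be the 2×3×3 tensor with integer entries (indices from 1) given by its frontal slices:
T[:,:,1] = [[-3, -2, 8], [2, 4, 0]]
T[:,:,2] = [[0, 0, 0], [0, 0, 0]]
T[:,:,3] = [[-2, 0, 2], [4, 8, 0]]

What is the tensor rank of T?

3

Lower bound: the mode-2 unfolding of T (rows indexed by j, columns by (i,k) = (1,1), (1,2), (1,3), (2,1), (2,2), (2,3)) is [[-3, 0, -2, 2, 0, 4], [-2, 0, 0, 4, 0, 8], [8, 0, 2, 0, 0, 0]].
There the 3×3 minor on rows j ∈ {1, 2, 3}, columns (i,k) ∈ {(1,1), (1,3), (2,1)} is det [[-3, -2, 2], [-2, 0, 4], [8, 2, 0]] = -48 ≠ 0, so this unfolding has rank ≥ 3; CP rank is at least every unfolding rank, so rank(T) ≥ 3. (Flattening ranks never certify an upper bound on CP rank; for that we must actually write T with 3 rank-1 terms.)
Upper bound: T is a sum of 3 rank-1 terms, T = [1, 0] ⊗ [1, 1, -2] ⊗ [-4, 0, 0] + [1, 0] ⊗ [2, 2, -1] ⊗ [0, 0, -2] + [1, 2] ⊗ [1, 2, 0] ⊗ [1, 0, 2] (one valid choice — decompositions are not unique — normalised so each a, b is primitive with positive first nonzero entry; check it by expanding all entries), so rank(T) ≤ 3.
These bounds meet, so rank(T) = 3.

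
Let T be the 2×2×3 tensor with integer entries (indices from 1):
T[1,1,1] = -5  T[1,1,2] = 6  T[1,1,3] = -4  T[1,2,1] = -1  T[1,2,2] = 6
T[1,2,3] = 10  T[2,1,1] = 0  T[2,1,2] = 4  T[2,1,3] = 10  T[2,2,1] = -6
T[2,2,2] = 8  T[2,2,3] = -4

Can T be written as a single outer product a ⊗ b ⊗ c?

No

The mode-3 unfolding of T (rows indexed by k, columns by (i,j) = (1,1), (1,2), (2,1), (2,2)) is [[-5, -1, 0, -6], [6, 6, 4, 8], [-4, 10, 10, -4]].
There the 3×3 minor on rows k ∈ {1, 2, 3}, columns (i,j) ∈ {(1,1), (1,2), (2,1)} is det [[-5, -1, 0], [6, 6, 4], [-4, 10, 10]] = -24 ≠ 0, so this unfolding has rank ≥ 3; CP rank is at least every unfolding rank, so rank(T) ≥ 3.
In particular rank(T) ≥ 3 > 1, so T is not rank-1.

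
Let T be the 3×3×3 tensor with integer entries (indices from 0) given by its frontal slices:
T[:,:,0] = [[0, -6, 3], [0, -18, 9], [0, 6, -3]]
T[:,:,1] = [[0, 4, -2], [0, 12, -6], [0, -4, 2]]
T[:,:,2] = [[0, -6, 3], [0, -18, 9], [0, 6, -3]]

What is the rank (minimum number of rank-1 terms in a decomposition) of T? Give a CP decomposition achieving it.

rank(T) = 1

Lower bound: T ≠ 0 (e.g. T[0,1,0] = -6), so rank(T) ≥ 1.
Upper bound: if T = a ⊗ b ⊗ c then every fibre of T is a multiple of the corresponding factor, so read the factors off the fibres through the nonzero entry T[0,1,0] = -6.
The mode-1 fibre T[:,1,0] = [-6, -18, 6] gives a = [1, 3, -1] (primitive direction); the mode-2 fibre T[0,:,0] = [0, -6, 3] gives b = [0, 2, -1]; then c[k] = T[0,1,k] / (a[0]·b[1]) = [-6, 4, -6] / 2 = [-3, 2, -3].
Expanding [1, 3, -1] ⊗ [0, 2, -1] ⊗ [-3, 2, -3] reproduces all 27 entries of T, so T = [1, 3, -1] ⊗ [0, 2, -1] ⊗ [-3, 2, -3] and rank(T) ≤ 1.
These bounds meet, so rank(T) = 1.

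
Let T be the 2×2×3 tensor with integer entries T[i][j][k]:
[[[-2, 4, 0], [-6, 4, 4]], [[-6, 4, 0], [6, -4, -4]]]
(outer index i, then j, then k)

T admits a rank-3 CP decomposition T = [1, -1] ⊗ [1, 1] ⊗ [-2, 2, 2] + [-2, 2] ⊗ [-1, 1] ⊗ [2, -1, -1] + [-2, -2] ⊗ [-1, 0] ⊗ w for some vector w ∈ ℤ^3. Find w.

w = [-2, 2, 0]

Subtract the known terms from T to get the rank-1 residual R = [-2, -2] ⊗ [-1, 0] ⊗ w, so R[i,j,k] = a[i]·b[j]·w[k]. Pick indices with nonzero a[0]·b[0] = (-2)·(-1) = 2. Only the fibre through (0,0,·) is needed: R[0,0,:] = T[0,0,:] − Σₗ aₗ[0]bₗ[0]cₗ = [-2, 4, 0] − (1)·(1)·[-2, 2, 2] − (-2)·(-1)·[2, -1, -1] = [-4, 4, 0]. Then w[k] = R[0,0,k] / 2 for each k, giving w = [-4, 4, 0] / 2 = [-2, 2, 0].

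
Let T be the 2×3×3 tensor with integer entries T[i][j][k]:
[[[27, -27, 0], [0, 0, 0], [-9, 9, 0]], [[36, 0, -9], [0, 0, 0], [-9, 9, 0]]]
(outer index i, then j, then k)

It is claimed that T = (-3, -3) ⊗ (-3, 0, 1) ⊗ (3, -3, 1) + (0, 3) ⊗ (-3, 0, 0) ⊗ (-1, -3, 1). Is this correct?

Reconstruct entry (0,0,2) from the claimed factors: Σₗ aₗ[0]bₗ[0]cₗ[2] = (-3)·(-3)·(1) + (0)·(-3)·(1) = 9, but T[0,0,2] = 0. The claim is false.

No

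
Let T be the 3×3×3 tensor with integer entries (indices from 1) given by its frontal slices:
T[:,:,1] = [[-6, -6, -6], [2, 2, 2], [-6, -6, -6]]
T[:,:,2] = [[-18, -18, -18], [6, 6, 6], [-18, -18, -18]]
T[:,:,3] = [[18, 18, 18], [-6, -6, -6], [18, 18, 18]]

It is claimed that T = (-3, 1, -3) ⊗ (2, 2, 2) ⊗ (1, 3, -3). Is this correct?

Reconstruct entrywise from the claimed factors. For example, T[1,1,1] = -6 and Σₗ aₗ[1]bₗ[1]cₗ[1] = (-3)·(2)·(1) = -6; checking all 27 entries, every one matches. The claim holds.

Yes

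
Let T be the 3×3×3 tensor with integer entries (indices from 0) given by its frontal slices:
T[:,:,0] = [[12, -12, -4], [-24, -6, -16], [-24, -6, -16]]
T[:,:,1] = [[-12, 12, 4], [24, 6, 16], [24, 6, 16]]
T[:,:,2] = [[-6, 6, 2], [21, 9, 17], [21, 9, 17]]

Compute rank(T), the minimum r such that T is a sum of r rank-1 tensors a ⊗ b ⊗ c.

2

Lower bound: the mode-3 unfolding of T (rows indexed by k, columns by (i,j) = (0,0), (0,1), (0,2), (1,0), (1,1), (1,2), (2,0), (2,1), (2,2)) is [[12, -12, -4, -24, -6, -16, -24, -6, -16], [-12, 12, 4, 24, 6, 16, 24, 6, 16], [-6, 6, 2, 21, 9, 17, 21, 9, 17]].
There the 2×2 minor on rows k ∈ {0, 2}, columns (i,j) ∈ {(0,0), (1,0)} is det [[12, -24], [-6, 21]] = 108 ≠ 0, so this unfolding has rank ≥ 2; CP rank is at least every unfolding rank, so rank(T) ≥ 2. (Flattening ranks never certify an upper bound on CP rank; for that we must actually write T with 2 rank-1 terms.)
Upper bound — finding two terms. Write S_k = T[:,:,k] for the frontal slices: S₀ = [[12, -12, -4], [-24, -6, -16], [-24, -6, -16]], S₁ = [[-12, 12, 4], [24, 6, 16], [24, 6, 16]], S₂ = [[-6, 6, 2], [21, 9, 17], [21, 9, 17]].
If T = a₁ ⊗ b₁ ⊗ c₁ + a₂ ⊗ b₂ ⊗ c₂ then each S_k = c₁[k]·a₁b₁ᵀ + c₂[k]·a₂b₂ᵀ. S₀ and S₂ are linearly independent, so a₁b₁ᵀ and a₂b₂ᵀ must span the same plane of matrices: they are the rank-1 matrices of the form x·S₀ + y·S₂.
The 2×2 minor of x·S₀ + y·S₂ on rows {0,1}, columns {0,1} is −360·x² + 540·xy − 180·y² = (-180)·(2·x − y)(x − y), vanishing at (x:y) = (1:2) and (1:1).
M₁ = S₀ + 2·S₂ = [[0, 0, 0], [18, 12, 18], [18, 12, 18]] = 6·[0, 1, 1][3, 2, 3]ᵀ and M₂ = S₀ + S₂ = [[6, -6, -2], [-3, 3, 1], [-3, 3, 1]] = [2, -1, -1][3, -3, -1]ᵀ, so take a₁ = [0, 1, 1], b₁ = [3, 2, 3], a₂ = [2, -1, -1], b₂ = [3, -3, -1].
Each slice is an integer combination of E₁ = a₁b₁ᵀ and E₂ = a₂b₂ᵀ: S₀ = −6·E₁ + 2·E₂, S₁ = 6·E₁ − 2·E₂, S₂ = 6·E₁ − E₂; reading off coefficients, c₁ = [-6, 6, 6] and c₂ = [2, -2, -1].
Hence T = [0, 1, 1] ⊗ [3, 2, 3] ⊗ [-6, 6, 6] + [2, -1, -1] ⊗ [3, -3, -1] ⊗ [2, -2, -1], so rank(T) ≤ 2.
These bounds meet, so rank(T) = 2.
Check entry T[2,1,0] = -6: (1)·(2)·(-6) + (-1)·(-3)·(2) = -6.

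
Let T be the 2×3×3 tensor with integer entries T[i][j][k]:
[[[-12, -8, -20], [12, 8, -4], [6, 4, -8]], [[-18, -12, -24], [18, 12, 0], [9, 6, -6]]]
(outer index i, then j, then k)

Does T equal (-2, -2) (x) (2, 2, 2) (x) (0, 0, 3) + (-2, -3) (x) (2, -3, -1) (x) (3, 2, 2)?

No

Reconstruct entry (0,1,0) from the claimed factors: Σₗ aₗ[0]bₗ[1]cₗ[0] = (-2)·(2)·(0) + (-2)·(-3)·(3) = 18, but T[0,1,0] = 12. The claim is false.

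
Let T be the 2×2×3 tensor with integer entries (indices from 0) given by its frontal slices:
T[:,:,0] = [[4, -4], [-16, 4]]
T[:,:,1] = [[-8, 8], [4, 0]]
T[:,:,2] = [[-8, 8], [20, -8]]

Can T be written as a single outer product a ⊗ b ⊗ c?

No

The mode-3 unfolding of T (rows indexed by k, columns by (i,j) = (0,0), (0,1), (1,0), (1,1)) is [[4, -4, -16, 4], [-8, 8, 4, 0], [-8, 8, 20, -8]].
There the 3×3 minor on rows k ∈ {0, 1, 2}, columns (i,j) ∈ {(0,0), (1,0), (1,1)} is det [[4, -16, 4], [-8, 4, 0], [-8, 20, -8]] = 384 ≠ 0, so this unfolding has rank ≥ 3; CP rank is at least every unfolding rank, so rank(T) ≥ 3.
In particular rank(T) ≥ 3 > 1, so T is not rank-1.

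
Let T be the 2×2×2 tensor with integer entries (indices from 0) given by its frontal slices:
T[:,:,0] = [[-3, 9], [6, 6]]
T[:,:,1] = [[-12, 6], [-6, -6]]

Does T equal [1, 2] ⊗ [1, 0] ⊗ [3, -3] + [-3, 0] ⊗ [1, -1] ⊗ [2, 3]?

No

Reconstruct entry (0,1,0) from the claimed factors: Σₗ aₗ[0]bₗ[1]cₗ[0] = (1)·(0)·(3) + (-3)·(-1)·(2) = 6, but T[0,1,0] = 9. The claim is false.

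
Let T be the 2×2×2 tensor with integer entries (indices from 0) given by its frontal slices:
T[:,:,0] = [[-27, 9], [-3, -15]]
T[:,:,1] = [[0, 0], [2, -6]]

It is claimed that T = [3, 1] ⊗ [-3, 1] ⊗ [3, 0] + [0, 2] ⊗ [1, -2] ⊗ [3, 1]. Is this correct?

Reconstruct entry (1,1,0) from the claimed factors: Σₗ aₗ[1]bₗ[1]cₗ[0] = (1)·(1)·(3) + (2)·(-2)·(3) = -9, but T[1,1,0] = -15. The claim is false.

No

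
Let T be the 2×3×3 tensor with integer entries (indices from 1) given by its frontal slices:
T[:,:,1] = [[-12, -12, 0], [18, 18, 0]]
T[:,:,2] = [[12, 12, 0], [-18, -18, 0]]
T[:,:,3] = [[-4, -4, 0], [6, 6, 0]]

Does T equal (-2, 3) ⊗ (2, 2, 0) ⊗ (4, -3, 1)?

No

Reconstruct entry (1,1,1) from the claimed factors: Σₗ aₗ[1]bₗ[1]cₗ[1] = (-2)·(2)·(4) = -16, but T[1,1,1] = -12. The claim is false.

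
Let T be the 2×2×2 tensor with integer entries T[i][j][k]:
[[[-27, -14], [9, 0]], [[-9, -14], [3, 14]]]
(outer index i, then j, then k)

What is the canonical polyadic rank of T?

Lower bound: the mode-2 unfolding of T (rows indexed by j, columns by (i,k) = (0,0), (0,1), (1,0), (1,1)) is [[-27, -14, -9, -14], [9, 0, 3, 14]].
There the 2×2 minor on rows j ∈ {0, 1}, columns (i,k) ∈ {(0,0), (0,1)} is det [[-27, -14], [9, 0]] = 126 ≠ 0, so this unfolding has rank ≥ 2; CP rank is at least every unfolding rank, so rank(T) ≥ 2. (This is only a lower bound: in general the CP rank may exceed every unfolding rank, so we still need to exhibit 2 rank-1 terms summing to T.)
Upper bound — finding two terms. Write S_k = T[:,:,k] for the frontal slices: S₀ = [[-27, 9], [-9, 3]], S₁ = [[-14, 0], [-14, 14]].
If T = a₁ ⊗ b₁ ⊗ c₁ + a₂ ⊗ b₂ ⊗ c₂ then each S_k = c₁[k]·a₁b₁ᵀ + c₂[k]·a₂b₂ᵀ. S₀ and S₁ are linearly independent, so a₁b₁ᵀ and a₂b₂ᵀ must span the same plane of matrices: they are the rank-1 matrices of the form x·S₀ + y·S₁.
det(x·S₀ + y·S₁) is −294·xy − 196·y² = (-98)·(3·x + 2·y)(y), vanishing at (x:y) = (2:-3) and (1:0).
M₁ = 2·S₀ − 3·S₁ = [[-12, 18], [24, -36]] = (-6)·(1, -2)(2, -3)ᵀ and M₂ = S₀ = [[-27, 9], [-9, 3]] = (-3)·(3, 1)(3, -1)ᵀ, so take a₁ = (1, -2), b₁ = (2, -3), a₂ = (3, 1), b₂ = (3, -1).
Each slice is an integer combination of E₁ = a₁b₁ᵀ and E₂ = a₂b₂ᵀ: S₀ = −3·E₂, S₁ = 2·E₁ − 2·E₂; reading off coefficients, c₁ = (0, 2) and c₂ = (-3, -2).
Hence T = (1, -2) ⊗ (2, -3) ⊗ (0, 2) + (3, 1) ⊗ (3, -1) ⊗ (-3, -2), so rank(T) ≤ 2.
These bounds meet, so rank(T) = 2.

2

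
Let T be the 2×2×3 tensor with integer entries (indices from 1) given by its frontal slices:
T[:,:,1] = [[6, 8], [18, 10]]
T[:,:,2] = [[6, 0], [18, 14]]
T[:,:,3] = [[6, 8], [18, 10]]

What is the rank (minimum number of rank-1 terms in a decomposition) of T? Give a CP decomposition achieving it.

rank(T) = 2

Lower bound: in the mode-1 unfolding of T (rows indexed by i, columns by (j,k)) the 2×2 minor on rows i ∈ {1, 2}, columns (j,k) ∈ {(1,1), (2,1)} is det [[6, 8], [18, 10]] = -84 ≠ 0, so that unfolding has rank ≥ 2 and hence rank(T) ≥ 2 (CP rank is at least every unfolding rank, though it can be larger).
Upper bound: with S_k = T[:,:,k], the two rank-1 terms a₁b₁ᵀ, a₂b₂ᵀ are the rank-1 members of the pencil x·S₁ + y·S₂.
det(x·S₁ + y·S₂) is −84·x² + 84·y² = (-84)·(x − y)(x + y), vanishing at (x:y) = (1:1) and (1:-1).
M₁ = S₁ + S₂ = [[12, 8], [36, 24]] = 4·(1, 3)(3, 2)ᵀ and M₂ = S₁ − S₂ = [[0, 8], [0, -4]] = 4·(2, -1)(0, 1)ᵀ, so take a₁ = (1, 3), b₁ = (3, 2), a₂ = (2, -1), b₂ = (0, 1).
Each slice is an integer combination of E₁ = a₁b₁ᵀ and E₂ = a₂b₂ᵀ: S₁ = 2·E₁ + 2·E₂, S₂ = 2·E₁ − 2·E₂, S₃ = 2·E₁ + 2·E₂; reading off coefficients, c₁ = (2, 2, 2) and c₂ = (2, -2, 2).
Hence T = (1, 3) ⊗ (3, 2) ⊗ (2, 2, 2) + (2, -1) ⊗ (0, 1) ⊗ (2, -2, 2), so rank(T) ≤ 2.
These bounds meet, so rank(T) = 2.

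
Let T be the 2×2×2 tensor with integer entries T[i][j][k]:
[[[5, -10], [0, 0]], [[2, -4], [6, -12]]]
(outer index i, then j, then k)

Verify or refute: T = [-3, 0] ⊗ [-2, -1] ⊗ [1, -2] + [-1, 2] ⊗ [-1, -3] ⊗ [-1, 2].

Reconstruct entrywise from the claimed factors. For example, T[0,0,1] = -10 and Σₗ aₗ[0]bₗ[0]cₗ[1] = (-3)·(-2)·(-2) + (-1)·(-1)·(2) = -10; checking all 8 entries, every one matches. The claim holds.

Yes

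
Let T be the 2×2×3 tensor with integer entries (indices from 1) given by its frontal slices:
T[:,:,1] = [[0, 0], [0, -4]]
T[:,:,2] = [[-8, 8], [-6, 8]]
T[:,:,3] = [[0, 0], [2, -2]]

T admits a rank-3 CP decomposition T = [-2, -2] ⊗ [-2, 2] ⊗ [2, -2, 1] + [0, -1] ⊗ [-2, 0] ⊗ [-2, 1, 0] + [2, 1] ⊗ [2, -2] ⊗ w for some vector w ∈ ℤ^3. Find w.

w = [-2, 0, -1]

Subtract the known terms from T to get the rank-1 residual R = [2, 1] ⊗ [2, -2] ⊗ w, so R[i,j,k] = a[i]·b[j]·w[k]. Pick indices with nonzero a[1]·b[1] = (2)·(2) = 4. Only the fibre through (1,1,·) is needed: R[1,1,:] = T[1,1,:] − Σₗ aₗ[1]bₗ[1]cₗ = [0, -8, 0] − (-2)·(-2)·[2, -2, 1] − (0)·(-2)·[-2, 1, 0] = [-8, 0, -4]. Then w[k] = R[1,1,k] / 4 for each k, giving w = [-8, 0, -4] / 4 = [-2, 0, -1].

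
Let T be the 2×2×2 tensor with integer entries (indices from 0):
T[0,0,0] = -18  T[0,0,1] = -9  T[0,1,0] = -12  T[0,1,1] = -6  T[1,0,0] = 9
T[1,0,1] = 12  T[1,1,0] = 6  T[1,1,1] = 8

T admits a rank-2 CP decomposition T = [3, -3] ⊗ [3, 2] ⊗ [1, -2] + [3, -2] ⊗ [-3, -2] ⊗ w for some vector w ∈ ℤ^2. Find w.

Subtract the known terms from T to get the rank-1 residual R = [3, -2] ⊗ [-3, -2] ⊗ w, so R[i,j,k] = a[i]·b[j]·w[k]. Pick indices with nonzero a[0]·b[0] = (3)·(-3) = -9. Only the fibre through (0,0,·) is needed: R[0,0,:] = T[0,0,:] − Σₗ aₗ[0]bₗ[0]cₗ = [-18, -9] − (3)·(3)·[1, -2] = [-27, 9]. Then w[k] = R[0,0,k] / -9 for each k, giving w = [-27, 9] / -9 = [3, -1].

w = [3, -1]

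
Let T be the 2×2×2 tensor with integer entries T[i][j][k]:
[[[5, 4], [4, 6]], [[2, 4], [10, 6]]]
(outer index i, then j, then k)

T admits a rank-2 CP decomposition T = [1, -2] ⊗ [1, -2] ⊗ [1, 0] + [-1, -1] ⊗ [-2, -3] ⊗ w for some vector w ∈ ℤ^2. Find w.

w = [2, 2]

Subtract the known terms from T to get the rank-1 residual R = [-1, -1] ⊗ [-2, -3] ⊗ w, so R[i,j,k] = a[i]·b[j]·w[k]. Pick indices with nonzero a[0]·b[0] = (-1)·(-2) = 2. Only the fibre through (0,0,·) is needed: R[0,0,:] = T[0,0,:] − Σₗ aₗ[0]bₗ[0]cₗ = [5, 4] − (1)·(1)·[1, 0] = [4, 4]. Then w[k] = R[0,0,k] / 2 for each k, giving w = [4, 4] / 2 = [2, 2].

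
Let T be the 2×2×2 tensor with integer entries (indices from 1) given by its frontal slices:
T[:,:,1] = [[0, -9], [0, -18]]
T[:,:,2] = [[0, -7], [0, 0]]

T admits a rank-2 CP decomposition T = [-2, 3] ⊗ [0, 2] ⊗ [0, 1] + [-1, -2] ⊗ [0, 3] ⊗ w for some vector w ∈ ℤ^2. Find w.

w = [3, 1]

Subtract the known terms from T to get the rank-1 residual R = [-1, -2] ⊗ [0, 3] ⊗ w, so R[i,j,k] = a[i]·b[j]·w[k]. Pick indices with nonzero a[1]·b[2] = (-1)·(3) = -3. Only the fibre through (1,2,·) is needed: R[1,2,:] = T[1,2,:] − Σₗ aₗ[1]bₗ[2]cₗ = [-9, -7] − (-2)·(2)·[0, 1] = [-9, -3]. Then w[k] = R[1,2,k] / -3 for each k, giving w = [-9, -3] / -3 = [3, 1].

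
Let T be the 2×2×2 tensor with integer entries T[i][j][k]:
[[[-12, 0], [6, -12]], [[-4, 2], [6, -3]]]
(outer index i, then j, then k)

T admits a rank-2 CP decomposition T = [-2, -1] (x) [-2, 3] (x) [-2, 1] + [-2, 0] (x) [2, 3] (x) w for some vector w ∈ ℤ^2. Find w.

Subtract the known terms from T to get the rank-1 residual R = [-2, 0] (x) [2, 3] (x) w, so R[i,j,k] = a[i]·b[j]·w[k]. Pick indices with nonzero a[0]·b[0] = (-2)·(2) = -4. Only the fibre through (0,0,·) is needed: R[0,0,:] = T[0,0,:] − Σₗ aₗ[0]bₗ[0]cₗ = [-12, 0] − (-2)·(-2)·[-2, 1] = [-4, -4]. Then w[k] = R[0,0,k] / -4 for each k, giving w = [-4, -4] / -4 = [1, 1].

w = [1, 1]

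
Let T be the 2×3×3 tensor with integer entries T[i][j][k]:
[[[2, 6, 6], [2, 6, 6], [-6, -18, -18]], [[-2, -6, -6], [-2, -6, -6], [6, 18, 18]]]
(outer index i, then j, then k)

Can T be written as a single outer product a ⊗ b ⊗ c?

Yes

If T = a ⊗ b ⊗ c then every fibre of T is a multiple of the corresponding factor, so read the factors off the fibres through the nonzero entry T[0,0,0] = 2.
The mode-1 fibre T[:,0,0] = [2, -2] gives a = [1, -1] (primitive direction); the mode-2 fibre T[0,:,0] = [2, 2, -6] gives b = [1, 1, -3]; then c[k] = T[0,0,k] / (a[0]·b[0]) = [2, 6, 6] / 1 = [2, 6, 6].
Expanding [1, -1] ⊗ [1, 1, -3] ⊗ [2, 6, 6] reproduces all 18 entries of T, so T = [1, -1] ⊗ [1, 1, -3] ⊗ [2, 6, 6] and rank(T) ≤ 1.
Equivalently every frontal slice T[:,:,k] is c[k] times the rank-1 matrix [1, -1] ⊗ [1, 1, -3]. So T has rank 1 (it is nonzero).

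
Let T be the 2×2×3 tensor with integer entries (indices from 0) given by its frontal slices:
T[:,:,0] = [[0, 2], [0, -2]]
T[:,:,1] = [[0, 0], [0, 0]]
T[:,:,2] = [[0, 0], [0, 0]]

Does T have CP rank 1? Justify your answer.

If T = a ⊗ b ⊗ c then every fibre of T is a multiple of the corresponding factor, so read the factors off the fibres through the nonzero entry T[0,1,0] = 2.
The mode-1 fibre T[:,1,0] = [2, -2] gives a = [1, -1] (primitive direction); the mode-2 fibre T[0,:,0] = [0, 2] gives b = [0, 1]; then c[k] = T[0,1,k] / (a[0]·b[1]) = [2, 0, 0] / 1 = [2, 0, 0].
Expanding [1, -1] ⊗ [0, 1] ⊗ [2, 0, 0] reproduces all 12 entries of T, so T = [1, -1] ⊗ [0, 1] ⊗ [2, 0, 0] and rank(T) ≤ 1.
Equivalently every frontal slice T[:,:,k] is c[k] times the rank-1 matrix [1, -1] ⊗ [0, 1]. So T has rank 1 (it is nonzero).

Yes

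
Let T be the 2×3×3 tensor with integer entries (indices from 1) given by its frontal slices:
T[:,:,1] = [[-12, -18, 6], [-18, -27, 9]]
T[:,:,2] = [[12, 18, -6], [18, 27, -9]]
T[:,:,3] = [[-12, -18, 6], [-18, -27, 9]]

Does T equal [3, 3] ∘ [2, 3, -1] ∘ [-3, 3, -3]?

Reconstruct entry (1,1,1) from the claimed factors: Σₗ aₗ[1]bₗ[1]cₗ[1] = (3)·(2)·(-3) = -18, but T[1,1,1] = -12. The claim is false.

No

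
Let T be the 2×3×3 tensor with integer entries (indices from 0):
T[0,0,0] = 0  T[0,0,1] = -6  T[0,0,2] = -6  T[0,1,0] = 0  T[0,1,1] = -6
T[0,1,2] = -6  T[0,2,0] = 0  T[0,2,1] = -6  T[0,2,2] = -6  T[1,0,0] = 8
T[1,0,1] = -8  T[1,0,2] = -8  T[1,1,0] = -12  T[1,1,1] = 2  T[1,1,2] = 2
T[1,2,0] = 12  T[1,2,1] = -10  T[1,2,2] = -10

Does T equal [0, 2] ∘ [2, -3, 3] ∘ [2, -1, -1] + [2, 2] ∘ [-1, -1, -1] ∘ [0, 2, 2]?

No

Reconstruct entry (0,0,1) from the claimed factors: Σₗ aₗ[0]bₗ[0]cₗ[1] = (0)·(2)·(-1) + (2)·(-1)·(2) = -4, but T[0,0,1] = -6. The claim is false.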